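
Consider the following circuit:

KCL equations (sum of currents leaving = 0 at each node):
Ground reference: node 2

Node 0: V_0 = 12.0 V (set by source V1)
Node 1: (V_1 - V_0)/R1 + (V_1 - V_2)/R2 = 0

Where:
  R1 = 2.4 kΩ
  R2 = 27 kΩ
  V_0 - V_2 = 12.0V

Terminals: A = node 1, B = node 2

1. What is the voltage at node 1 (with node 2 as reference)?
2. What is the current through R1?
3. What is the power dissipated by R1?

Nodal analysis, taking node 2 as the 0 V reference.
Source V1 fixes V_0 = 12 V.
KCL at each unknown node (sum of currents leaving = 0; resistances in Ω):
  Node 1: (V_1 - 12)/2400 + (V_1 - 0)/27000 = 0
Collecting terms: 0.0004537 × V_1 = 0.005  =>  V_1 = 11.02 V
Part 1:
  Read off the nodal solution: V_1 = 11.02 V
Part 2:
  I_R1 = (V_0 - V_1)/R1 = (12 - 11.02)/2400 = 0.0004082 A
  Magnitude: I_R1 = 0.0004082 A
Part 3:
  I_R1 = (V_0 - V_1)/R1 = (12 - 11.02)/2400 = 0.0004082 A
  P_R1 = I_R1² × R1 = (0.0004082)² × 2400 = 0.0003998 W

Final answers:
1. V_1 = 11.02 V
2. I_R1 = 0.0004082 A
3. P_R1 = 0.0003998 W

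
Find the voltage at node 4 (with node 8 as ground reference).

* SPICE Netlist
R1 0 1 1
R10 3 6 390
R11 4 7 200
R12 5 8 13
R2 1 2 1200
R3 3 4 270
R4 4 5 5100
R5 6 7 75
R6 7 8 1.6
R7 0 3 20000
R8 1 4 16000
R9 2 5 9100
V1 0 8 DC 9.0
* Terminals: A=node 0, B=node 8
Nodal analysis, taking node 8 as the 0 V reference.
Source V1 fixes V_0 = 9 V.
KCL at each unknown node (sum of currents leaving = 0; resistances in Ω):
  Node 1: (V_1 - 9)/1 + (V_1 - V_2)/1200 + (V_1 - V_4)/16000 = 0
  Node 2: (V_2 - V_1)/1200 + (V_2 - V_5)/9100 = 0
  Node 3: (V_3 - V_4)/270 + (V_3 - 9)/20000 + (V_3 - V_6)/390 = 0
  Node 4: (V_4 - V_3)/270 + (V_4 - V_5)/5100 + (V_4 - V_1)/16000 + (V_4 - V_7)/200 = 0
  Node 5: (V_5 - V_4)/5100 + (V_5 - V_2)/9100 + (V_5 - 0)/13 = 0
  Node 6: (V_6 - V_7)/75 + (V_6 - V_3)/390 = 0
  Node 7: (V_7 - V_6)/75 + (V_7 - 0)/1.6 + (V_7 - V_4)/200 = 0
Collecting terms (coefficients in siemens):
  1.001·V_1 - 0.0008333·V_2 - 0.0000625·V_4 = 9
  0.0009432·V_2 - 0.0008333·V_1 - 0.0001099·V_5 = 0
  0.006318·V_3 - 0.003704·V_4 - 0.002564·V_6 = 0.00045
  0.008962·V_4 - 0.0000625·V_1 - 0.003704·V_3 - 0.0001961·V_5 - 0.005·V_7 = 0
  0.07723·V_5 - 0.0001099·V_2 - 0.0001961·V_4 = 0
  0.0159·V_6 - 0.002564·V_3 - 0.01333·V_7 = 0
  0.6433·V_7 - 0.005·V_4 - 0.01333·V_6 = 0
Solving these 7 simultaneous equations (Gaussian elimination) gives:
  V_1 = 8.999 V, V_2 = 7.952 V, V_3 = 0.1577 V, V_4 = 0.1291 V
  V_5 = 0.01164 V, V_6 = 0.02675 V, V_7 = 0.001557 V
The requested potential is V_4 = 0.1291 V.

Final answer: V_4 = 0.1291 V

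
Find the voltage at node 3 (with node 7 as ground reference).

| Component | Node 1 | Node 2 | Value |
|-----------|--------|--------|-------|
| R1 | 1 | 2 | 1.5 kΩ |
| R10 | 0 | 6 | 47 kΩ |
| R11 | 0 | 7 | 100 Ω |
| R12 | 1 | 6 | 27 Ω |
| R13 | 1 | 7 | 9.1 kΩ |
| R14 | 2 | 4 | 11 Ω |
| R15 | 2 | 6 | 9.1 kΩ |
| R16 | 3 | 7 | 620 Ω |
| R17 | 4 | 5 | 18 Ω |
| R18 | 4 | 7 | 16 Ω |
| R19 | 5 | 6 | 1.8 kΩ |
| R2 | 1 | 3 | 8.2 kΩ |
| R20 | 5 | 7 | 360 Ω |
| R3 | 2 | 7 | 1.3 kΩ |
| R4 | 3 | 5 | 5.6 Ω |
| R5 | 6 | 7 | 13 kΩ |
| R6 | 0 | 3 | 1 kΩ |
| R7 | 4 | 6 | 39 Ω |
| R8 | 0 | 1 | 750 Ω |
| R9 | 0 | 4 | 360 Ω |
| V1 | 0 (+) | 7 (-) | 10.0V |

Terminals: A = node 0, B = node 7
Nodal analysis, taking node 7 as the 0 V reference.
Source V1 fixes V_0 = 10 V.
KCL at each unknown node (sum of currents leaving = 0; resistances in Ω):
  Node 1: (V_1 - V_2)/1500 + (V_1 - V_3)/8200 + (V_1 - 10)/750 + (V_1 - V_6)/27 + (V_1 - 0)/9100 = 0
  Node 2: (V_2 - V_1)/1500 + (V_2 - 0)/1300 + (V_2 - V_4)/11 + (V_2 - V_6)/9100 = 0
  Node 3: (V_3 - V_1)/8200 + (V_3 - V_5)/5.6 + (V_3 - 10)/1000 + (V_3 - 0)/620 = 0
  Node 4: (V_4 - V_6)/39 + (V_4 - 10)/360 + (V_4 - V_2)/11 + (V_4 - V_5)/18 + (V_4 - 0)/16 = 0
  Node 5: (V_5 - V_3)/5.6 + (V_5 - V_4)/18 + (V_5 - V_6)/1800 + (V_5 - 0)/360 = 0
  Node 6: (V_6 - 0)/13000 + (V_6 - V_4)/39 + (V_6 - 10)/47000 + (V_6 - V_1)/27 + (V_6 - V_2)/9100 + (V_6 - V_5)/1800 = 0
Collecting terms (coefficients in siemens):
  0.03927·V_1 - 0.0006667·V_2 - 0.000122·V_3 - 0.03704·V_6 = 0.01333
  0.09245·V_2 - 0.0006667·V_1 - 0.09091·V_4 - 0.0001099·V_6 = 0
  0.1813·V_3 - 0.000122·V_1 - 0.1786·V_5 = 0.01
  0.2374·V_4 - 0.09091·V_2 - 0.05556·V_5 - 0.02564·V_6 = 0.02778
  0.2375·V_5 - 0.1786·V_3 - 0.05556·V_4 - 0.0005556·V_6 = 0
  0.06344·V_6 - 0.03704·V_1 - 0.0001099·V_2 - 0.02564·V_4 - 0.0005556·V_5 = 0.0002128
Solving these 6 simultaneous equations (Gaussian elimination) gives:
  V_1 = 1.387 V, V_2 = 0.6792 V, V_3 = 0.8296 V, V_4 = 0.6793 V
  V_5 = 0.7853 V, V_6 = 1.096 V
The requested potential is V_3 = 0.8296 V.

Final answer: V_3 = 0.8296 V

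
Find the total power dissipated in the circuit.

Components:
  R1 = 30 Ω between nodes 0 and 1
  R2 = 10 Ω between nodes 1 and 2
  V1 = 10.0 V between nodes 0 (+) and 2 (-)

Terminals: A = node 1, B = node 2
Nodal analysis, taking node 2 as the 0 V reference.
Source V1 fixes V_0 = 10 V.
KCL at each unknown node (sum of currents leaving = 0; resistances in Ω):
  Node 1: (V_1 - 10)/30 + (V_1 - 0)/10 = 0
Collecting terms: 0.1333 × V_1 = 0.3333  =>  V_1 = 2.5 V
Power in each resistor, P = (ΔV)²/R:
  P_R1 = (10 - 2.5)²/30 = 1.875 W
  P_R2 = (2.5 - 0)²/10 = 0.625 W
P_total = P_R1 + P_R2 = 2.5 W

Final answer: 2.5 W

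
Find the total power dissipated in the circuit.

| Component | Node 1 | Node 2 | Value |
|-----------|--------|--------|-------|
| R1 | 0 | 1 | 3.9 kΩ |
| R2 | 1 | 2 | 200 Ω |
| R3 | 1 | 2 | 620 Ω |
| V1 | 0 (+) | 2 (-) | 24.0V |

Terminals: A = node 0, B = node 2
Nodal analysis, taking node 2 as the 0 V reference.
Source V1 fixes V_0 = 24 V.
KCL at each unknown node (sum of currents leaving = 0; resistances in Ω):
  Node 1: (V_1 - 24)/3900 + (V_1 - 0)/200 + (V_1 - 0)/620 = 0
Collecting terms: 0.006869 × V_1 = 0.006154  =>  V_1 = 0.8958 V
Power in each resistor, P = (ΔV)²/R:
  P_R1 = (24 - 0.8958)²/3900 = 0.1369 W
  P_R2 = (0.8958 - 0)²/200 = 0.004013 W
  P_R3 = (0.8958 - 0)²/620 = 0.001294 W
P_total = P_R1 + P_R2 + P_R3 = 0.1422 W

Final answer: 0.1422 W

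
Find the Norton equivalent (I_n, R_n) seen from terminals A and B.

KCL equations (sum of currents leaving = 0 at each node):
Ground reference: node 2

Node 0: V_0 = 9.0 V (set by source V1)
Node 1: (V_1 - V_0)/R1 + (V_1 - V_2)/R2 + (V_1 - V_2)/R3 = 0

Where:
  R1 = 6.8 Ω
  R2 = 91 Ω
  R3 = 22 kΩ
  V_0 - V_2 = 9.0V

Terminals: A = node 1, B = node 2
Find the Thévenin equivalent first; then I_n = V_th/R_th and R_n = R_th.
Step 1 — V_th is the open-circuit voltage V_A - V_B (nothing connected across the terminals).
Nodal analysis, taking node 2 as the 0 V reference.
Source V1 fixes V_0 = 9 V.
KCL at each unknown node (sum of currents leaving = 0; resistances in Ω):
  Node 1: (V_1 - 9)/6.8 + (V_1 - 0)/91 + (V_1 - 0)/22000 = 0
Collecting terms: 0.1581 × V_1 = 1.324  =>  V_1 = 8.372 V
V_th = V_1 - V_2 = 8.372 - 0 = 8.372 V
Step 2 — R_th: zero the source — replace V1 by a short circuit (node 2 merges into node 0) — and find the resistance seen between A (node 1) and B (node 0).
Reduce the network between node 1 (A) and node 0 (B) by series/parallel combination:
  Rp1 = R1 ‖ R2 ‖ R3 (parallel, all between nodes 0 and 1) = 1/(1/6.8 + 1/91 + 1/22000) = 6.325 Ω
R_th = 6.325 Ω
I_n = V_th/R_th = 8.372/6.325 = 1.324 A, and R_n = R_th = 6.325 Ω

Final answer: I_n = 1.324 A, R_n = 6.325 Ω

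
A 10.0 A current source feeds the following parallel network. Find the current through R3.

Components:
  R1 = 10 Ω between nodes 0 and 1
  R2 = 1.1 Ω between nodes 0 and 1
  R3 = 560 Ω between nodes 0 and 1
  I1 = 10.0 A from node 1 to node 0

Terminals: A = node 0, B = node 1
All resistors sit directly between nodes 0 and 1, so they are in parallel and share one voltage V; the full source current 10 A splits among them.
1/R_par = 1/10 + 1/1.1 + 1/560 = 1.011 S  =>  R_par = 0.9892 Ω
V = I × R_par = 10 × 0.9892 = 9.892 V
I_R3 = V/R3 = 9.892/560 = 0.01767 A

Final answer: 0.01767 A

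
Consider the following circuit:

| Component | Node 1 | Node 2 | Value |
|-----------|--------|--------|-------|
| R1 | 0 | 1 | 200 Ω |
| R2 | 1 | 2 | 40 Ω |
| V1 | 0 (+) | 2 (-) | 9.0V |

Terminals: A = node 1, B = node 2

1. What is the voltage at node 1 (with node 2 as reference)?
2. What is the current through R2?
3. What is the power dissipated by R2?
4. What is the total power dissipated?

Nodal analysis, taking node 2 as the 0 V reference.
Source V1 fixes V_0 = 9 V.
KCL at each unknown node (sum of currents leaving = 0; resistances in Ω):
  Node 1: (V_1 - 9)/200 + (V_1 - 0)/40 = 0
Collecting terms: 0.03 × V_1 = 0.045  =>  V_1 = 1.5 V
Part 1:
  Read off the nodal solution: V_1 = 1.5 V
Part 2:
  I_R2 = (V_1 - V_2)/R2 = (1.5 - 0)/40 = 0.0375 A
  Magnitude: I_R2 = 0.0375 A
Part 3:
  I_R2 = (V_1 - V_2)/R2 = (1.5 - 0)/40 = 0.0375 A
  P_R2 = I_R2² × R2 = (0.0375)² × 40 = 0.05625 W
Part 4:
  Power in each resistor, P = (ΔV)²/R:
    P_R1 = (9 - 1.5)²/200 = 0.2812 W
    P_R2 = (1.5 - 0)²/40 = 0.05625 W
  P_total = P_R1 + P_R2 = 0.3375 W

Final answers:
1. V_1 = 1.5 V
2. I_R2 = 0.0375 A
3. P_R2 = 0.05625 W
4. P_total = 0.3375 W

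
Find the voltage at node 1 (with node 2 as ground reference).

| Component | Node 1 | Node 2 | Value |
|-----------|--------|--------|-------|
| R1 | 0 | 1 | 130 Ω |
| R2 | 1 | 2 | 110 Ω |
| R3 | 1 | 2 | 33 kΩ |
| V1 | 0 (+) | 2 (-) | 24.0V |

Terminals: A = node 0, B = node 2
Nodal analysis, taking node 2 as the 0 V reference.
Source V1 fixes V_0 = 24 V.
KCL at each unknown node (sum of currents leaving = 0; resistances in Ω):
  Node 1: (V_1 - 24)/130 + (V_1 - 0)/110 + (V_1 - 0)/33000 = 0
Collecting terms: 0.01681 × V_1 = 0.1846  =>  V_1 = 10.98 V
The requested potential is V_1 = 10.98 V.

Final answer: V_1 = 10.98 V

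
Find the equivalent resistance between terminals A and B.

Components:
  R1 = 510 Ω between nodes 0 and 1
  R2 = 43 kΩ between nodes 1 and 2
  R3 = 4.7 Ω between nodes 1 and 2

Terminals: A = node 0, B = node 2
Reduce the network between node 0 (A) and node 2 (B) by series/parallel combination:
  Rp1 = R2 ‖ R3 (parallel, both between nodes 1 and 2) = 1/(1/43000 + 1/4.7) = 4.699 Ω
  Rs1 = R1 + Rp1 (series, joined only at node 1) = 510 + 4.699 = 514.7 Ω
R_eq = 514.7 Ω

Final answer: 514.7 Ω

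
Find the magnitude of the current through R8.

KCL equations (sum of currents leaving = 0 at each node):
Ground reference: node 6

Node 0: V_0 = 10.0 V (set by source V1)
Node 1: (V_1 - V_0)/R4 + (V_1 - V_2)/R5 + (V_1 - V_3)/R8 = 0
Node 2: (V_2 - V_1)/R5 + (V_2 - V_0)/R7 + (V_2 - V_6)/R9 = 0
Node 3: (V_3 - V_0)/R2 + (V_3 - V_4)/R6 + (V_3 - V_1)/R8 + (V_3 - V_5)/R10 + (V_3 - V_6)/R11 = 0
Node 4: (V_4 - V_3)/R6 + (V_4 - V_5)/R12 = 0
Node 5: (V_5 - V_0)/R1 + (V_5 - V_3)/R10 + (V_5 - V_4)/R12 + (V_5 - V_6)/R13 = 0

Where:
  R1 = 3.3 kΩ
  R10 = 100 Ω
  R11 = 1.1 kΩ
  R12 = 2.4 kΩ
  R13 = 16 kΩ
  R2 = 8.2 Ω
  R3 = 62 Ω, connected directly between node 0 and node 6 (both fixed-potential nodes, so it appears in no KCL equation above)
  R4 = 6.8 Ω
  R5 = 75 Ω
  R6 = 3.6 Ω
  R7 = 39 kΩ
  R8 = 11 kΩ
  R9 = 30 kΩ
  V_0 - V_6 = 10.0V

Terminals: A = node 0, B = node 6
Nodal analysis, taking node 6 as the 0 V reference.
Source V1 fixes V_0 = 10 V.
KCL at each unknown node (sum of currents leaving = 0; resistances in Ω):
  Node 1: (V_1 - 10)/6.8 + (V_1 - V_2)/75 + (V_1 - V_3)/11000 = 0
  Node 2: (V_2 - V_1)/75 + (V_2 - 10)/39000 + (V_2 - 0)/30000 = 0
  Node 3: (V_3 - 10)/8.2 + (V_3 - V_4)/3.6 + (V_3 - V_1)/11000 + (V_3 - V_5)/100 + (V_3 - 0)/1100 = 0
  Node 4: (V_4 - V_3)/3.6 + (V_4 - V_5)/2400 = 0
  Node 5: (V_5 - 10)/3300 + (V_5 - V_3)/100 + (V_5 - V_4)/2400 + (V_5 - 0)/16000 = 0
Collecting terms (coefficients in siemens):
  0.1605·V_1 - 0.01333·V_2 - 0.00009091·V_3 = 1.471
  0.01339·V_2 - 0.01333·V_1 = 0.0002564
  0.4107·V_3 - 0.00009091·V_1 - 0.2778·V_4 - 0.01·V_5 = 1.22
  0.2782·V_4 - 0.2778·V_3 - 0.0004167·V_5 = 0
  0.01078·V_5 - 0.01·V_3 - 0.0004167·V_4 = 0.00303
Solving these 5 simultaneous equations (Gaussian elimination) gives:
  V_1 = 9.998 V, V_2 = 9.973 V, V_3 = 9.921 V, V_4 = 9.921 V
  V_5 = 9.866 V
I_R8 = (V_1 - V_3)/R8 = (9.998 - 9.921)/11000 = 0.000006938 A
|I_R8| = 0.000006938 A

Final answer: |I_R8| = 6.938e-06 A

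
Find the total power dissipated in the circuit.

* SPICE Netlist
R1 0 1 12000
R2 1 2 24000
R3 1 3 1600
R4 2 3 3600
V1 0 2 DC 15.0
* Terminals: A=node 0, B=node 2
Nodal analysis, taking node 2 as the 0 V reference.
Source V1 fixes V_0 = 15 V.
KCL at each unknown node (sum of currents leaving = 0; resistances in Ω):
  Node 1: (V_1 - 15)/12000 + (V_1 - 0)/24000 + (V_1 - V_3)/1600 = 0
  Node 3: (V_3 - V_1)/1600 + (V_3 - 0)/3600 = 0
Collecting terms (coefficients in siemens):
  0.00075·V_1 - 0.000625·V_3 = 0.00125
  0.0009028·V_3 - 0.000625·V_1 = 0
Determinant D = (0.00075)(0.0009028) - (-0.000625)(-0.000625) = 0.0000002865
V_1 = [(0.00125)(0.0009028) - (-0.000625)(0)]/D = 3.939 V
V_3 = [(0.00075)(0) - (0.00125)(-0.000625)]/D = 2.727 V
Power in each resistor, P = (ΔV)²/R:
  P_R1 = (15 - 3.939)²/12000 = 0.01019 W
  P_R2 = (3.939 - 0)²/24000 = 0.0006466 W
  P_R3 = (3.939 - 2.727)²/1600 = 0.0009183 W
  P_R4 = (0 - 2.727)²/3600 = 0.002066 W
P_total = P_R1 + P_R2 + P_R3 + P_R4 = 0.01383 W

Final answer: 0.01383 W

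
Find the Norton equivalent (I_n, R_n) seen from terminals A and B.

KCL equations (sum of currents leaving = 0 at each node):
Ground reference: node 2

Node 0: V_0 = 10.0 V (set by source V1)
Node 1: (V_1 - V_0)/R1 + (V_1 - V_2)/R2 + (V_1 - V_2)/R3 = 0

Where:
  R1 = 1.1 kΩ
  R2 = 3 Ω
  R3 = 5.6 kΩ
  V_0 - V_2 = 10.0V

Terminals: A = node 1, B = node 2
Find the Thévenin equivalent first; then I_n = V_th/R_th and R_n = R_th.
Step 1 — V_th is the open-circuit voltage V_A - V_B (nothing connected across the terminals).
Nodal analysis, taking node 2 as the 0 V reference.
Source V1 fixes V_0 = 10 V.
KCL at each unknown node (sum of currents leaving = 0; resistances in Ω):
  Node 1: (V_1 - 10)/1100 + (V_1 - 0)/3 + (V_1 - 0)/5600 = 0
Collecting terms: 0.3344 × V_1 = 0.009091  =>  V_1 = 0.02718 V
V_th = V_1 - V_2 = 0.02718 - 0 = 0.02718 V
Step 2 — R_th: zero the source — replace V1 by a short circuit (node 2 merges into node 0) — and find the resistance seen between A (node 1) and B (node 0).
Reduce the network between node 1 (A) and node 0 (B) by series/parallel combination:
  Rp1 = R1 ‖ R2 ‖ R3 (parallel, all between nodes 0 and 1) = 1/(1/1100 + 1/3 + 1/5600) = 2.99 Ω
R_th = 2.99 Ω
I_n = V_th/R_th = 0.02718/2.99 = 0.009091 A, and R_n = R_th = 2.99 Ω

Final answer: I_n = 0.009091 A, R_n = 2.99 Ω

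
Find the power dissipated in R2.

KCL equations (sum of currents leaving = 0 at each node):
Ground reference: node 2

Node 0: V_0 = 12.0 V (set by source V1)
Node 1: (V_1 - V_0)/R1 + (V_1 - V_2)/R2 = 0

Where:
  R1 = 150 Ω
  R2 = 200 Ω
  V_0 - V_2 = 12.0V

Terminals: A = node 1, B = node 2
Nodal analysis, taking node 2 as the 0 V reference.
Source V1 fixes V_0 = 12 V.
KCL at each unknown node (sum of currents leaving = 0; resistances in Ω):
  Node 1: (V_1 - 12)/150 + (V_1 - 0)/200 = 0
Collecting terms: 0.01167 × V_1 = 0.08  =>  V_1 = 6.857 V
I_R2 = (V_1 - V_2)/R2 = (6.857 - 0)/200 = 0.03429 A
P_R2 = I_R2² × R2 = (0.03429)² × 200 = 0.2351 W

Final answer: 0.2351 W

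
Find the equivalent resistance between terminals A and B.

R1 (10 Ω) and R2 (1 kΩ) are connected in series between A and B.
Reduce the network between node 0 (A) and node 2 (B) by series/parallel combination:
  Rs1 = R1 + R2 (series, joined only at node 1) = 10 + 1000 = 1010 Ω
R_eq = 1.01 kΩ

Final answer: 1.01 kΩ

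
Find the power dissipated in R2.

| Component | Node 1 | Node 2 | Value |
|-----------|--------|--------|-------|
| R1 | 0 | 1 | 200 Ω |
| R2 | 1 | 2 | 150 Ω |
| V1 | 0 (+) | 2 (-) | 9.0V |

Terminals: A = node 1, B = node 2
Nodal analysis, taking node 2 as the 0 V reference.
Source V1 fixes V_0 = 9 V.
KCL at each unknown node (sum of currents leaving = 0; resistances in Ω):
  Node 1: (V_1 - 9)/200 + (V_1 - 0)/150 = 0
Collecting terms: 0.01167 × V_1 = 0.045  =>  V_1 = 3.857 V
I_R2 = (V_1 - V_2)/R2 = (3.857 - 0)/150 = 0.02571 A
P_R2 = I_R2² × R2 = (0.02571)² × 150 = 0.09918 W

Final answer: 0.09918 W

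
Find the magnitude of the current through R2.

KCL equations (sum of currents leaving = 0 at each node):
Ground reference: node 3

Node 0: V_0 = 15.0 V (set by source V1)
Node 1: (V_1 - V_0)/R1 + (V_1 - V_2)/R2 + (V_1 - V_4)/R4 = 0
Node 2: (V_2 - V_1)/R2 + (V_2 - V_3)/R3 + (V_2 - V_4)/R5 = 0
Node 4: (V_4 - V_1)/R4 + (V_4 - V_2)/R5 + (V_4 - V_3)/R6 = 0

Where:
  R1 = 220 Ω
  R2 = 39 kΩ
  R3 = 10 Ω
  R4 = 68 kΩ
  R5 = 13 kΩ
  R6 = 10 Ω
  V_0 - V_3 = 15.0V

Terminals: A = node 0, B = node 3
Nodal analysis, taking node 3 as the 0 V reference.
Source V1 fixes V_0 = 15 V.
KCL at each unknown node (sum of currents leaving = 0; resistances in Ω):
  Node 1: (V_1 - 15)/220 + (V_1 - V_2)/39000 + (V_1 - V_4)/68000 = 0
  Node 2: (V_2 - V_1)/39000 + (V_2 - 0)/10 + (V_2 - V_4)/13000 = 0
  Node 4: (V_4 - V_1)/68000 + (V_4 - V_2)/13000 + (V_4 - 0)/10 = 0
Collecting terms (coefficients in siemens):
  0.004586·V_1 - 0.00002564·V_2 - 0.00001471·V_4 = 0.06818
  0.1001·V_2 - 0.00002564·V_1 - 0.00007692·V_4 = 0
  0.1001·V_4 - 0.00001471·V_1 - 0.00007692·V_2 = 0
Solving these 3 simultaneous equations (Gaussian elimination) gives:
  V_1 = 14.87 V, V_2 = 0.00381 V, V_4 = 0.002187 V
I_R2 = (V_1 - V_2)/R2 = (14.87 - 0.00381)/39000 = 0.0003811 A
|I_R2| = 0.0003811 A

Final answer: |I_R2| = 0.0003811 A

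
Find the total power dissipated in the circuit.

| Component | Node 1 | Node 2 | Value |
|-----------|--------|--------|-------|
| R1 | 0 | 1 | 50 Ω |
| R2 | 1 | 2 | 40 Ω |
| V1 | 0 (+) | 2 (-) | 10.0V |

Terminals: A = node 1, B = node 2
Nodal analysis, taking node 2 as the 0 V reference.
Source V1 fixes V_0 = 10 V.
KCL at each unknown node (sum of currents leaving = 0; resistances in Ω):
  Node 1: (V_1 - 10)/50 + (V_1 - 0)/40 = 0
Collecting terms: 0.045 × V_1 = 0.2  =>  V_1 = 4.444 V
Power in each resistor, P = (ΔV)²/R:
  P_R1 = (10 - 4.444)²/50 = 0.6173 W
  P_R2 = (4.444 - 0)²/40 = 0.4938 W
P_total = P_R1 + P_R2 = 1.111 W

Final answer: 1.111 W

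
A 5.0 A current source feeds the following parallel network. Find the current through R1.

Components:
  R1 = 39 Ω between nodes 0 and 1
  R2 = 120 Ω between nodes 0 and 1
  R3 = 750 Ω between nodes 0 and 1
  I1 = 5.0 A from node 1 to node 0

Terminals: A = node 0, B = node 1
All resistors sit directly between nodes 0 and 1, so they are in parallel and share one voltage V; the full source current 5 A splits among them.
1/R_par = 1/39 + 1/120 + 1/750 = 0.03531 S  =>  R_par = 28.32 Ω
V = I × R_par = 5 × 28.32 = 141.6 V
I_R1 = V/R1 = 141.6/39 = 3.631 A

Final answer: 3.631 A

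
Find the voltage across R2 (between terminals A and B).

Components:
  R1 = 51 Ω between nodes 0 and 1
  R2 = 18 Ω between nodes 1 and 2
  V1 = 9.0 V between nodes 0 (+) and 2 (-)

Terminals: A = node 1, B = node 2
R1 and R2 are in series across V1 (node 0 → node 1 → node 2), and the output A–B is taken across R2, so this is a voltage divider.
Series current: I = V1/(R1 + R2) = 9/(51 + 18) = 9/69 = 0.1304 A
V_R2 = I × R2 = V1 × R2/(R1 + R2) = 9 × 18/69 = 2.348 V

Final answer: 2.348 V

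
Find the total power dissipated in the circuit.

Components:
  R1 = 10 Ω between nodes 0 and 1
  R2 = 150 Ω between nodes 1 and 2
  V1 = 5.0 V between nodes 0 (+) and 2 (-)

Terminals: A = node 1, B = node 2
Nodal analysis, taking node 2 as the 0 V reference.
Source V1 fixes V_0 = 5 V.
KCL at each unknown node (sum of currents leaving = 0; resistances in Ω):
  Node 1: (V_1 - 5)/10 + (V_1 - 0)/150 = 0
Collecting terms: 0.1067 × V_1 = 0.5  =>  V_1 = 4.688 V
Power in each resistor, P = (ΔV)²/R:
  P_R1 = (5 - 4.688)²/10 = 0.009766 W
  P_R2 = (4.688 - 0)²/150 = 0.1465 W
P_total = P_R1 + P_R2 = 0.1562 W

Final answer: 0.1562 W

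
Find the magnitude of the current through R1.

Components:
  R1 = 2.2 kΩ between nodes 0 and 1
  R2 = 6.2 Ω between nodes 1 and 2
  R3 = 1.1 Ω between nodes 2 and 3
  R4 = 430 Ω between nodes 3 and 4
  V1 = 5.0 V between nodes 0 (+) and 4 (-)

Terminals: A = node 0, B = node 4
Nodal analysis, taking node 4 as the 0 V reference.
Source V1 fixes V_0 = 5 V.
KCL at each unknown node (sum of currents leaving = 0; resistances in Ω):
  Node 1: (V_1 - 5)/2200 + (V_1 - V_2)/6.2 = 0
  Node 2: (V_2 - V_1)/6.2 + (V_2 - V_3)/1.1 = 0
  Node 3: (V_3 - V_2)/1.1 + (V_3 - 0)/430 = 0
Collecting terms (coefficients in siemens):
  0.1617·V_1 - 0.1613·V_2 = 0.002273
  1.07·V_2 - 0.1613·V_1 - 0.9091·V_3 = 0
  0.9114·V_3 - 0.9091·V_2 = 0
Solving these 3 simultaneous equations (Gaussian elimination) gives:
  V_1 = 0.8291 V, V_2 = 0.8173 V, V_3 = 0.8152 V
I_R1 = (V_0 - V_1)/R1 = (5 - 0.8291)/2200 = 0.001896 A
|I_R1| = 0.001896 A

Final answer: |I_R1| = 0.001896 A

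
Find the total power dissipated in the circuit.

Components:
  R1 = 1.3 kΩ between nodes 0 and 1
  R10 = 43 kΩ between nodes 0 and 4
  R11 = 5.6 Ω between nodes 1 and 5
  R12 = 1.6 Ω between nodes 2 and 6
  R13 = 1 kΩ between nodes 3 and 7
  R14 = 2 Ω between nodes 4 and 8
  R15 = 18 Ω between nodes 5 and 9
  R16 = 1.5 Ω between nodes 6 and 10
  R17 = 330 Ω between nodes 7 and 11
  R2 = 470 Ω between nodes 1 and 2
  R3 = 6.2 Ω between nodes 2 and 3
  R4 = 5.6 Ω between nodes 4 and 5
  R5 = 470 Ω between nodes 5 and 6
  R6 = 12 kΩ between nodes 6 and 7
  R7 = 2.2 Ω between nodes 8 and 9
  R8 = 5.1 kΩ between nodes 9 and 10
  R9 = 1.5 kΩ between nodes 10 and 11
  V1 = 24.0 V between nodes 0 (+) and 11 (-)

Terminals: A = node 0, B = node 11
Nodal analysis, taking node 11 as the 0 V reference.
Source V1 fixes V_0 = 24 V.
KCL at each unknown node (sum of currents leaving = 0; resistances in Ω):
  Node 1: (V_1 - 24)/1300 + (V_1 - V_2)/470 + (V_1 - V_5)/5.6 = 0
  Node 2: (V_2 - V_1)/470 + (V_2 - V_3)/6.2 + (V_2 - V_6)/1.6 = 0
  Node 3: (V_3 - V_2)/6.2 + (V_3 - V_7)/1000 = 0
  Node 4: (V_4 - V_5)/5.6 + (V_4 - 24)/43000 + (V_4 - V_8)/2 = 0
  Node 5: (V_5 - V_4)/5.6 + (V_5 - V_6)/470 + (V_5 - V_1)/5.6 + (V_5 - V_9)/18 = 0
  Node 6: (V_6 - V_5)/470 + (V_6 - V_7)/12000 + (V_6 - V_2)/1.6 + (V_6 - V_10)/1.5 = 0
  Node 7: (V_7 - V_6)/12000 + (V_7 - V_3)/1000 + (V_7 - 0)/330 = 0
  Node 8: (V_8 - V_9)/2.2 + (V_8 - V_4)/2 = 0
  Node 9: (V_9 - V_8)/2.2 + (V_9 - V_10)/5100 + (V_9 - V_5)/18 = 0
  Node 10: (V_10 - V_9)/5100 + (V_10 - 0)/1500 + (V_10 - V_6)/1.5 = 0
Collecting terms (coefficients in siemens):
  0.1815·V_1 - 0.002128·V_2 - 0.1786·V_5 = 0.01846
  0.7884·V_2 - 0.002128·V_1 - 0.1613·V_3 - 0.625·V_6 = 0
  0.1623·V_3 - 0.1613·V_2 - 0.001·V_7 = 0
  0.6786·V_4 - 0.1786·V_5 - 0.5·V_8 = 0.0005581
  0.4148·V_5 - 0.1786·V_1 - 0.1786·V_4 - 0.002128·V_6 - 0.05556·V_9 = 0
  1.294·V_6 - 0.625·V_2 - 0.002128·V_5 - 0.00008333·V_7 - 0.6667·V_10 = 0
  0.004114·V_7 - 0.001·V_3 - 0.00008333·V_6 = 0
  0.9545·V_8 - 0.5·V_4 - 0.4545·V_9 = 0
  0.5103·V_9 - 0.05556·V_5 - 0.4545·V_8 - 0.0001961·V_10 = 0
  0.6675·V_10 - 0.6667·V_6 - 0.0001961·V_9 = 0
Solving these 10 simultaneous equations (Gaussian elimination) gives:
  V_1 = 10.06 V, V_2 = 7.563 V, V_3 = 7.528 V, V_4 = 10.03 V
  V_5 = 10.03 V, V_6 = 7.563 V, V_7 = 1.983 V, V_8 = 10.03 V
  V_9 = 10.03 V, V_10 = 7.556 V
Power in each resistor, P = (ΔV)²/R:
  P_R1 = (24 - 10.06)²/1300 = 0.1495 W
  P_R2 = (10.06 - 7.563)²/470 = 0.01327 W
  P_R3 = (7.563 - 7.528)²/6.2 = 0.0001906 W
  P_R4 = (10.03 - 10.03)²/5.6 = 0.00000001656 W
  P_R5 = (10.03 - 7.563)²/470 = 0.01295 W
  P_R6 = (7.563 - 1.983)²/12000 = 0.002595 W
  P_R7 = (10.03 - 10.03)²/2.2 = 0.0000003165 W
  P_R8 = (10.03 - 7.556)²/5100 = 0.001198 W
  P_R9 = (7.556 - 0)²/1500 = 0.03807 W
  P_R10 = (24 - 10.03)²/43000 = 0.004539 W
  P_R11 = (10.06 - 10.03)²/5.6 = 0.0001638 W
  P_R12 = (7.563 - 7.563)²/1.6 = 0.00000008538 W
  P_R13 = (7.528 - 1.983)²/1000 = 0.03075 W
  P_R14 = (10.03 - 10.03)²/2 = 0.0000002877 W
  P_R15 = (10.03 - 10.03)²/18 = 0.0000002 W
  P_R16 = (7.563 - 7.556)²/1.5 = 0.00003109 W
  P_R17 = (1.983 - 0)²/330 = 0.01192 W
P_total = P_R1 + P_R2 + P_R3 + P_R4 + P_R5 + P_R6 + P_R7 + P_R8 + P_R9 + P_R10 + P_R11 + P_R12 + P_R13 + P_R14 + P_R15 + P_R16 + P_R17 = 0.2651 W

Final answer: 0.2651 W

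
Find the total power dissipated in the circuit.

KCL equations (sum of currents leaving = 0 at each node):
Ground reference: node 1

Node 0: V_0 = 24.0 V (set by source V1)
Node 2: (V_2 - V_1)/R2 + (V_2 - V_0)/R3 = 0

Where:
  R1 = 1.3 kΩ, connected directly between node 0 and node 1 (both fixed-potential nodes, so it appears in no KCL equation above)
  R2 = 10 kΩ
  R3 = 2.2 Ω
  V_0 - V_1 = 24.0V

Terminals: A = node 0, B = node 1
Nodal analysis, taking node 1 as the 0 V reference.
Source V1 fixes V_0 = 24 V.
KCL at each unknown node (sum of currents leaving = 0; resistances in Ω):
  Node 2: (V_2 - 0)/10000 + (V_2 - 24)/2.2 = 0
Collecting terms: 0.4546 × V_2 = 10.91  =>  V_2 = 23.99 V
Power in each resistor, P = (ΔV)²/R:
  P_R1 = (24 - 0)²/1300 = 0.4431 W
  P_R2 = (0 - 23.99)²/10000 = 0.05757 W
  P_R3 = (24 - 23.99)²/2.2 = 0.00001267 W
P_total = P_R1 + P_R2 + P_R3 = 0.5007 W

Final answer: 0.5007 W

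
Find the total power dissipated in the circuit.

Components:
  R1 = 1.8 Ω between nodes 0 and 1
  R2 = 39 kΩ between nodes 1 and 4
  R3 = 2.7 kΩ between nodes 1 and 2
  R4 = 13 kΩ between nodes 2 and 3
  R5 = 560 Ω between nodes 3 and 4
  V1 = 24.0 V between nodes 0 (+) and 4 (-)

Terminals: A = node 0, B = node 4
Nodal analysis, taking node 4 as the 0 V reference.
Source V1 fixes V_0 = 24 V.
KCL at each unknown node (sum of currents leaving = 0; resistances in Ω):
  Node 1: (V_1 - 24)/1.8 + (V_1 - 0)/39000 + (V_1 - V_2)/2700 = 0
  Node 2: (V_2 - V_1)/2700 + (V_2 - V_3)/13000 = 0
  Node 3: (V_3 - V_2)/13000 + (V_3 - 0)/560 = 0
Collecting terms (coefficients in siemens):
  0.556·V_1 - 0.0003704·V_2 = 13.33
  0.0004473·V_2 - 0.0003704·V_1 - 0.00007692·V_3 = 0
  0.001863·V_3 - 0.00007692·V_2 = 0
Solving these 3 simultaneous equations (Gaussian elimination) gives:
  V_1 = 24 V, V_2 = 20.01 V, V_3 = 0.8264 V
Power in each resistor, P = (ΔV)²/R:
  P_R1 = (24 - 24)²/1.8 = 0.000007871 W
  P_R2 = (24 - 0)²/39000 = 0.01476 W
  P_R3 = (24 - 20.01)²/2700 = 0.00588 W
  P_R4 = (20.01 - 0.8264)²/13000 = 0.02831 W
  P_R5 = (0.8264 - 0)²/560 = 0.00122 W
P_total = P_R1 + P_R2 + P_R3 + P_R4 + P_R5 = 0.05019 W

Final answer: 0.05019 W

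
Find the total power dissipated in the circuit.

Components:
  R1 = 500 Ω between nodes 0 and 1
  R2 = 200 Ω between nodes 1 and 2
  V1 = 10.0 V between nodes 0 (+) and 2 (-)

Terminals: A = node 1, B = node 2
Nodal analysis, taking node 2 as the 0 V reference.
Source V1 fixes V_0 = 10 V.
KCL at each unknown node (sum of currents leaving = 0; resistances in Ω):
  Node 1: (V_1 - 10)/500 + (V_1 - 0)/200 = 0
Collecting terms: 0.007 × V_1 = 0.02  =>  V_1 = 2.857 V
Power in each resistor, P = (ΔV)²/R:
  P_R1 = (10 - 2.857)²/500 = 0.102 W
  P_R2 = (2.857 - 0)²/200 = 0.04082 W
P_total = P_R1 + P_R2 = 0.1429 W

Final answer: 0.1429 W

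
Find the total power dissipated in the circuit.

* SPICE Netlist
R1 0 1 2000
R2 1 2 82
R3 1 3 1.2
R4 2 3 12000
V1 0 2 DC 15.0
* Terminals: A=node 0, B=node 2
Nodal analysis, taking node 2 as the 0 V reference.
Source V1 fixes V_0 = 15 V.
KCL at each unknown node (sum of currents leaving = 0; resistances in Ω):
  Node 1: (V_1 - 15)/2000 + (V_1 - 0)/82 + (V_1 - V_3)/1.2 = 0
  Node 3: (V_3 - V_1)/1.2 + (V_3 - 0)/12000 = 0
Collecting terms (coefficients in siemens):
  0.846·V_1 - 0.8333·V_3 = 0.0075
  0.8334·V_3 - 0.8333·V_1 = 0
Determinant D = (0.846)(0.8334) - (-0.8333)(-0.8333) = 0.01065
V_1 = [(0.0075)(0.8334) - (-0.8333)(0)]/D = 0.5869 V
V_3 = [(0.846)(0) - (0.0075)(-0.8333)]/D = 0.5869 V
Power in each resistor, P = (ΔV)²/R:
  P_R1 = (15 - 0.5869)²/2000 = 0.1039 W
  P_R2 = (0.5869 - 0)²/82 = 0.004201 W
  P_R3 = (0.5869 - 0.5869)²/1.2 = 0.00000000287 W
  P_R4 = (0 - 0.5869)²/12000 = 0.0000287 W
P_total = P_R1 + P_R2 + P_R3 + P_R4 = 0.1081 W

Final answer: 0.1081 W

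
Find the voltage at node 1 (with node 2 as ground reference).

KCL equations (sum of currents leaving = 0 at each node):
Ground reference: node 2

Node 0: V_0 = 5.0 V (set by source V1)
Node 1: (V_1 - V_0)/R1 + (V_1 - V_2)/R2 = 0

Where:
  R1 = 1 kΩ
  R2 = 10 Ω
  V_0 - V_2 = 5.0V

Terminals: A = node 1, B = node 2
Nodal analysis, taking node 2 as the 0 V reference.
Source V1 fixes V_0 = 5 V.
KCL at each unknown node (sum of currents leaving = 0; resistances in Ω):
  Node 1: (V_1 - 5)/1000 + (V_1 - 0)/10 = 0
Collecting terms: 0.101 × V_1 = 0.005  =>  V_1 = 0.0495 V
The requested potential is V_1 = 0.0495 V.

Final answer: V_1 = 0.0495 V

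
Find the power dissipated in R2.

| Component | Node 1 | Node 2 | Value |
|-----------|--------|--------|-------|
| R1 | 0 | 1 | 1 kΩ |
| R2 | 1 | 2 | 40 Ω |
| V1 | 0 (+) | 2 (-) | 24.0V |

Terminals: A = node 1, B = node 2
Nodal analysis, taking node 2 as the 0 V reference.
Source V1 fixes V_0 = 24 V.
KCL at each unknown node (sum of currents leaving = 0; resistances in Ω):
  Node 1: (V_1 - 24)/1000 + (V_1 - 0)/40 = 0
Collecting terms: 0.026 × V_1 = 0.024  =>  V_1 = 0.9231 V
I_R2 = (V_1 - V_2)/R2 = (0.9231 - 0)/40 = 0.02308 A
P_R2 = I_R2² × R2 = (0.02308)² × 40 = 0.0213 W

Final answer: 0.0213 W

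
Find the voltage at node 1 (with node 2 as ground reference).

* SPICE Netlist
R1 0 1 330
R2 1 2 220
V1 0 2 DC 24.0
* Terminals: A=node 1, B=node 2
Nodal analysis, taking node 2 as the 0 V reference.
Source V1 fixes V_0 = 24 V.
KCL at each unknown node (sum of currents leaving = 0; resistances in Ω):
  Node 1: (V_1 - 24)/330 + (V_1 - 0)/220 = 0
Collecting terms: 0.007576 × V_1 = 0.07273  =>  V_1 = 9.6 V
The requested potential is V_1 = 9.6 V.

Final answer: V_1 = 9.6 V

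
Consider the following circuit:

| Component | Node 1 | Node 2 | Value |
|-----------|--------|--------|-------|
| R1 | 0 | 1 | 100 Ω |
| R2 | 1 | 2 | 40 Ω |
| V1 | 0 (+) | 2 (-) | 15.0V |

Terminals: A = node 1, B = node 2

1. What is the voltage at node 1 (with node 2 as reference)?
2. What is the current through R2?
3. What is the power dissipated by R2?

Nodal analysis, taking node 2 as the 0 V reference.
Source V1 fixes V_0 = 15 V.
KCL at each unknown node (sum of currents leaving = 0; resistances in Ω):
  Node 1: (V_1 - 15)/100 + (V_1 - 0)/40 = 0
Collecting terms: 0.035 × V_1 = 0.15  =>  V_1 = 4.286 V
Part 1:
  Read off the nodal solution: V_1 = 4.286 V
Part 2:
  I_R2 = (V_1 - V_2)/R2 = (4.286 - 0)/40 = 0.1071 A
  Magnitude: I_R2 = 0.1071 A
Part 3:
  I_R2 = (V_1 - V_2)/R2 = (4.286 - 0)/40 = 0.1071 A
  P_R2 = I_R2² × R2 = (0.1071)² × 40 = 0.4592 W

Final answers:
1. V_1 = 4.286 V
2. I_R2 = 0.1071 A
3. P_R2 = 0.4592 W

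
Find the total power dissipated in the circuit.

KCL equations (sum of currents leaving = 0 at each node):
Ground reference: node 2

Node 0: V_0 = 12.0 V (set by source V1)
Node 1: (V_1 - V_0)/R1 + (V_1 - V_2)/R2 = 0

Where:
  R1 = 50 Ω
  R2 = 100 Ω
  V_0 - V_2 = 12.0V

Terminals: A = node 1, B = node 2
Nodal analysis, taking node 2 as the 0 V reference.
Source V1 fixes V_0 = 12 V.
KCL at each unknown node (sum of currents leaving = 0; resistances in Ω):
  Node 1: (V_1 - 12)/50 + (V_1 - 0)/100 = 0
Collecting terms: 0.03 × V_1 = 0.24  =>  V_1 = 8 V
Power in each resistor, P = (ΔV)²/R:
  P_R1 = (12 - 8)²/50 = 0.32 W
  P_R2 = (8 - 0)²/100 = 0.64 W
P_total = P_R1 + P_R2 = 0.96 W

Final answer: 0.96 W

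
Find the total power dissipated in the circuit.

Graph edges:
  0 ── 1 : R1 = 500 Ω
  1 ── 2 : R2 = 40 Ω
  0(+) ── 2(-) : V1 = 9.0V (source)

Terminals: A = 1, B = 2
Nodal analysis, taking node 2 as the 0 V reference.
Source V1 fixes V_0 = 9 V.
KCL at each unknown node (sum of currents leaving = 0; resistances in Ω):
  Node 1: (V_1 - 9)/500 + (V_1 - 0)/40 = 0
Collecting terms: 0.027 × V_1 = 0.018  =>  V_1 = 0.6667 V
Power in each resistor, P = (ΔV)²/R:
  P_R1 = (9 - 0.6667)²/500 = 0.1389 W
  P_R2 = (0.6667 - 0)²/40 = 0.01111 W
P_total = P_R1 + P_R2 = 0.15 W

Final answer: 0.15 W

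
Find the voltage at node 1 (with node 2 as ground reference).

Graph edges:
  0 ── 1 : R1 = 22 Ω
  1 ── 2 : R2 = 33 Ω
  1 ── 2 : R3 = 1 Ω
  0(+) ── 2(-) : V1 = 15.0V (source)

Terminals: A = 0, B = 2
Nodal analysis, taking node 2 as the 0 V reference.
Source V1 fixes V_0 = 15 V.
KCL at each unknown node (sum of currents leaving = 0; resistances in Ω):
  Node 1: (V_1 - 15)/22 + (V_1 - 0)/33 + (V_1 - 0)/1 = 0
Collecting terms: 1.076 × V_1 = 0.6818  =>  V_1 = 0.6338 V
The requested potential is V_1 = 0.6338 V.

Final answer: V_1 = 0.6338 V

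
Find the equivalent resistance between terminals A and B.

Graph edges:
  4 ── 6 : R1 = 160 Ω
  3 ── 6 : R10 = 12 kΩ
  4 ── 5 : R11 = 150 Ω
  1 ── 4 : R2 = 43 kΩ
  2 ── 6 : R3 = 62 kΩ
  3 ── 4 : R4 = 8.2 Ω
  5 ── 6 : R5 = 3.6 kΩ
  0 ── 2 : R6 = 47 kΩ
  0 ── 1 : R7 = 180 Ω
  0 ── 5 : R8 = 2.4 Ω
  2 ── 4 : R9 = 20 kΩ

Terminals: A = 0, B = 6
The network is not a plain series/parallel combination. Inject a 1 A test current into terminal A (node 0) and return it from terminal B (node 6); then R_eq = V_A / (1 A).
Nodal analysis, taking node 6 as the 0 V reference.
Current source I_test pushes 1 A into node 0 and draws it out of node 6.
KCL at each unknown node (sum of currents leaving = 0; resistances in Ω):
  Node 0: (V_0 - V_2)/47000 + (V_0 - V_1)/180 + (V_0 - V_5)/2.4 - 1 = 0
  Node 1: (V_1 - V_0)/180 + (V_1 - V_4)/43000 = 0
  Node 2: (V_2 - V_0)/47000 + (V_2 - 0)/62000 + (V_2 - V_4)/20000 = 0
  Node 3: (V_3 - V_4)/8.2 + (V_3 - 0)/12000 = 0
  Node 4: (V_4 - V_1)/43000 + (V_4 - V_2)/20000 + (V_4 - V_3)/8.2 + (V_4 - 0)/160 + (V_4 - V_5)/150 = 0
  Node 5: (V_5 - V_0)/2.4 + (V_5 - V_4)/150 + (V_5 - 0)/3600 = 0
Collecting terms (coefficients in siemens):
  0.4222·V_0 - 0.005556·V_1 - 0.00002128·V_2 - 0.4167·V_5 = 1
  0.005579·V_1 - 0.005556·V_0 - 0.00002326·V_4 = 0
  0.00008741·V_2 - 0.00002128·V_0 - 0.00005·V_4 = 0
  0.122·V_3 - 0.122·V_4 = 0
  0.1349·V_4 - 0.00002326·V_1 - 0.00005·V_2 - 0.122·V_3 - 0.006667·V_5 = 0
  0.4236·V_5 - 0.4167·V_0 - 0.006667·V_4 = 0
Solving these 6 simultaneous equations (Gaussian elimination) gives:
  V_0 = 284.8 V, V_1 = 284.2 V, V_2 = 152.3 V, V_3 = 145 V
  V_4 = 145.1 V, V_5 = 282.4 V
R_eq = V_0 / 1 A = 284.8 Ω

Final answer: 284.8 Ω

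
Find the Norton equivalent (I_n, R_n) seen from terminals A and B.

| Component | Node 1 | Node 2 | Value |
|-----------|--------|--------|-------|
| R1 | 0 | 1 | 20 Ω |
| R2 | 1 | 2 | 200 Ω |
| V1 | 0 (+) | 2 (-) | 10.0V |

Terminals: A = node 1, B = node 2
Find the Thévenin equivalent first; then I_n = V_th/R_th and R_n = R_th.
Step 1 — V_th is the open-circuit voltage V_A - V_B (nothing connected across the terminals).
Nodal analysis, taking node 2 as the 0 V reference.
Source V1 fixes V_0 = 10 V.
KCL at each unknown node (sum of currents leaving = 0; resistances in Ω):
  Node 1: (V_1 - 10)/20 + (V_1 - 0)/200 = 0
Collecting terms: 0.055 × V_1 = 0.5  =>  V_1 = 9.091 V
V_th = V_1 - V_2 = 9.091 - 0 = 9.091 V
Step 2 — R_th: zero the source — replace V1 by a short circuit (node 2 merges into node 0) — and find the resistance seen between A (node 1) and B (node 0).
Reduce the network between node 1 (A) and node 0 (B) by series/parallel combination:
  Rp1 = R1 ‖ R2 (parallel, both between nodes 0 and 1) = 1/(1/20 + 1/200) = 18.18 Ω
R_th = 18.18 Ω
I_n = V_th/R_th = 9.091/18.18 = 0.5 A, and R_n = R_th = 18.18 Ω

Final answer: I_n = 0.5 A, R_n = 18.18 Ω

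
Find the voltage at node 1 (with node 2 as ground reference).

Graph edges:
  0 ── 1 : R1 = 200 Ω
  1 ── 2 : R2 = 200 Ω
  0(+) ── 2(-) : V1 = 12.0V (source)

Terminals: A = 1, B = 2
Nodal analysis, taking node 2 as the 0 V reference.
Source V1 fixes V_0 = 12 V.
KCL at each unknown node (sum of currents leaving = 0; resistances in Ω):
  Node 1: (V_1 - 12)/200 + (V_1 - 0)/200 = 0
Collecting terms: 0.01 × V_1 = 0.06  =>  V_1 = 6 V
The requested potential is V_1 = 6 V.

Final answer: V_1 = 6 V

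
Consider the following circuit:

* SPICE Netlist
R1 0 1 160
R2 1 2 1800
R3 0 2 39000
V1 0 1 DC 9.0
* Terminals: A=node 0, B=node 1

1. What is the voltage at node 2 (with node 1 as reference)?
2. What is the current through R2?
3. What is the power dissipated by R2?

Nodal analysis, taking node 1 as the 0 V reference.
Source V1 fixes V_0 = 9 V.
KCL at each unknown node (sum of currents leaving = 0; resistances in Ω):
  Node 2: (V_2 - 0)/1800 + (V_2 - 9)/39000 = 0
Collecting terms: 0.0005812 × V_2 = 0.0002308  =>  V_2 = 0.3971 V
Part 1:
  Read off the nodal solution: V_2 = 0.3971 V
Part 2:
  I_R2 = (V_1 - V_2)/R2 = (0 - 0.3971)/1800 = -0.0002206 A
  Magnitude: I_R2 = 0.0002206 A
Part 3:
  I_R2 = (V_1 - V_2)/R2 = (0 - 0.3971)/1800 = -0.0002206 A
  P_R2 = I_R2² × R2 = (-0.0002206)² × 1800 = 0.00008759 W

Final answers:
1. V_2 = 0.3971 V
2. I_R2 = 0.0002206 A
3. P_R2 = 8.759e-05 W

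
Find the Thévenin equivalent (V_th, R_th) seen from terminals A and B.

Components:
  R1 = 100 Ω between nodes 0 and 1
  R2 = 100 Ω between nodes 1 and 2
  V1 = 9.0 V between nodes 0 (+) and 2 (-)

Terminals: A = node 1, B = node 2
Step 1 — V_th is the open-circuit voltage V_A - V_B (nothing connected across the terminals).
Nodal analysis, taking node 2 as the 0 V reference.
Source V1 fixes V_0 = 9 V.
KCL at each unknown node (sum of currents leaving = 0; resistances in Ω):
  Node 1: (V_1 - 9)/100 + (V_1 - 0)/100 = 0
Collecting terms: 0.02 × V_1 = 0.09  =>  V_1 = 4.5 V
V_th = V_1 - V_2 = 4.5 - 0 = 4.5 V
Step 2 — R_th: zero the source — replace V1 by a short circuit (node 2 merges into node 0) — and find the resistance seen between A (node 1) and B (node 0).
Reduce the network between node 1 (A) and node 0 (B) by series/parallel combination:
  Rp1 = R1 ‖ R2 (parallel, both between nodes 0 and 1) = 1/(1/100 + 1/100) = 50 Ω
R_th = 50 Ω

Final answer: V_th = 4.5 V, R_th = 50 Ω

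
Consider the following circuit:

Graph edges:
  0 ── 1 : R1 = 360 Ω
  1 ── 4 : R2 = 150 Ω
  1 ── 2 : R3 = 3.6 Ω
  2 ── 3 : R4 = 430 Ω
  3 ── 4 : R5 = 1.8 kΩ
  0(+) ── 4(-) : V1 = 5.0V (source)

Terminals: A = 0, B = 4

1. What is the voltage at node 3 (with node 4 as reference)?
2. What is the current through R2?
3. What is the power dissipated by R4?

Nodal analysis, taking node 4 as the 0 V reference.
Source V1 fixes V_0 = 5 V.
KCL at each unknown node (sum of currents leaving = 0; resistances in Ω):
  Node 1: (V_1 - 5)/360 + (V_1 - 0)/150 + (V_1 - V_2)/3.6 = 0
  Node 2: (V_2 - V_1)/3.6 + (V_2 - V_3)/430 = 0
  Node 3: (V_3 - V_2)/430 + (V_3 - 0)/1800 = 0
Collecting terms (coefficients in siemens):
  0.2872·V_1 - 0.2778·V_2 = 0.01389
  0.2801·V_2 - 0.2778·V_1 - 0.002326·V_3 = 0
  0.002881·V_3 - 0.002326·V_2 = 0
Solving these 3 simultaneous equations (Gaussian elimination) gives:
  V_1 = 1.404 V, V_2 = 1.402 V, V_3 = 1.131 V
Part 1:
  Read off the nodal solution: V_3 = 1.131 V
Part 2:
  I_R2 = (V_1 - V_4)/R2 = (1.404 - 0)/150 = 0.00936 A
  Magnitude: I_R2 = 0.00936 A
Part 3:
  I_R4 = (V_2 - V_3)/R4 = (1.402 - 1.131)/430 = 0.0006286 A
  P_R4 = I_R4² × R4 = (0.0006286)² × 430 = 0.0001699 W

Final answers:
1. V_3 = 1.131 V
2. I_R2 = 0.00936 A
3. P_R4 = 0.0001699 W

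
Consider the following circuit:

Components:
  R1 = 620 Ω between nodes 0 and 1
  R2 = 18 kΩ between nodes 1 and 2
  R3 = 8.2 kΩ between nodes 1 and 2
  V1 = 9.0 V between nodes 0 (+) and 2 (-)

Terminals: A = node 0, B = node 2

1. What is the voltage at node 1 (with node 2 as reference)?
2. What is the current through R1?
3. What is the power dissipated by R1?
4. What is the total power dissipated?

Nodal analysis, taking node 2 as the 0 V reference.
Source V1 fixes V_0 = 9 V.
KCL at each unknown node (sum of currents leaving = 0; resistances in Ω):
  Node 1: (V_1 - 9)/620 + (V_1 - 0)/18000 + (V_1 - 0)/8200 = 0
Collecting terms: 0.00179 × V_1 = 0.01452  =>  V_1 = 8.108 V
Part 1:
  Read off the nodal solution: V_1 = 8.108 V
Part 2:
  I_R1 = (V_0 - V_1)/R1 = (9 - 8.108)/620 = 0.001439 A
  Magnitude: I_R1 = 0.001439 A
Part 3:
  I_R1 = (V_0 - V_1)/R1 = (9 - 8.108)/620 = 0.001439 A
  P_R1 = I_R1² × R1 = (0.001439)² × 620 = 0.001284 W
Part 4:
  Power in each resistor, P = (ΔV)²/R:
    P_R1 = (9 - 8.108)²/620 = 0.001284 W
    P_R2 = (8.108 - 0)²/18000 = 0.003652 W
    P_R3 = (8.108 - 0)²/8200 = 0.008016 W
  P_total = P_R1 + P_R2 + P_R3 = 0.01295 W

Final answers:
1. V_1 = 8.108 V
2. I_R1 = 0.001439 A
3. P_R1 = 0.001284 W
4. P_total = 0.01295 W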